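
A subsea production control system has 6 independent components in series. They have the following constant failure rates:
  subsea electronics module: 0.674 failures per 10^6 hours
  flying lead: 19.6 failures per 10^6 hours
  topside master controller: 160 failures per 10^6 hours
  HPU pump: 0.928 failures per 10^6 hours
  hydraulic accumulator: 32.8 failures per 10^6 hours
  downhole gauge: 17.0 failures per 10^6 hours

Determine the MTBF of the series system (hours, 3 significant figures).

Series of exponential components: λ_sys = Σ λ_i
λ_sys = 0.000000674 + 0.0000196 + 0.000160 + 0.000000928 + 0.0000328 + 0.0000170 = 2.3100e-04 /h
MTBF = 1 / λ_sys = 4330 h

4330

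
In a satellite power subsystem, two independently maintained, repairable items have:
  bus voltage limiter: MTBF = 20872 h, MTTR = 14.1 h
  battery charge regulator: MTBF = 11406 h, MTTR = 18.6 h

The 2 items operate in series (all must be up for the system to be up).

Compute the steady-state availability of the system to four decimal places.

0.9977

A(bus voltage limiter) = MTBF/(MTBF+MTTR) = 20872/(20872+14.1) = 0.999325
A(battery charge regulator) = MTBF/(MTBF+MTTR) = 11406/(11406+18.6) = 0.998372
Series availability: 0.999325 × 0.998372 = 0.9977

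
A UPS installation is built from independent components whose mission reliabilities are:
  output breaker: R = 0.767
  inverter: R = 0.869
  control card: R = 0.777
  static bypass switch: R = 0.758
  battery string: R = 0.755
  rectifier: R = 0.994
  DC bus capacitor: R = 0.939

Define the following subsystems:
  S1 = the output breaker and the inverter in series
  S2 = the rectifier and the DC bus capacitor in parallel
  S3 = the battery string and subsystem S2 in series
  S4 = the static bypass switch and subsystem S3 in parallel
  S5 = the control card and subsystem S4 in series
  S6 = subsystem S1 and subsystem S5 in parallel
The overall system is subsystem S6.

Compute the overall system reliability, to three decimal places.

0.910

Series (output breaker and inverter): 0.76700 × 0.86900 = 0.66652
Parallel (rectifier and DC bus capacitor): 1 − (1 − 0.99400)(1 − 0.93900) = 0.99963
Series (battery string and [0.99963]): 0.75500 × 0.99963 = 0.75472
Parallel (static bypass switch and [0.75472]): 1 − (1 − 0.75800)(1 − 0.75472) = 0.94064
Series (control card and [0.94064]): 0.77700 × 0.94064 = 0.73088
Parallel ([0.66652] and [0.73088]): 1 − (1 − 0.66652)(1 − 0.73088) = 0.910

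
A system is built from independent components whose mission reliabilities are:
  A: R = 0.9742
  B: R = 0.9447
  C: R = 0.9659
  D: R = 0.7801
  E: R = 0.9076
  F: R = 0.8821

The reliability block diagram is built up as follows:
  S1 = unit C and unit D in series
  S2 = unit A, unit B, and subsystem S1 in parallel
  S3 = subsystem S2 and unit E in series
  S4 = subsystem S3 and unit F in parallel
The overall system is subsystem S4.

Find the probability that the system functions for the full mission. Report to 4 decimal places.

Series (C and D): 0.965900 × 0.780100 = 0.753499
Parallel (A, B, and [0.753499]): 1 − (1 − 0.974200)(1 − 0.944700)(1 − 0.753499) = 0.999648
Series ([0.999648] and E): 0.999648 × 0.907600 = 0.907281
Parallel ([0.907281] and F): 1 − (1 − 0.907281)(1 − 0.882100) = 0.9891

0.9891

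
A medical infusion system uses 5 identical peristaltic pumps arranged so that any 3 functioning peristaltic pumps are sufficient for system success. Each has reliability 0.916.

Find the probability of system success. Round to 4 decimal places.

0.9948

R = Σ_{i=3}^{5} C(5,i) p^i (1−p)^{5−i} with p = 0.916
C(5,3)·0.916^3·0.084^2 = 0.054231
C(5,4)·0.916^4·0.084^1 = 0.295686
C(5,5)·0.916^5·0.084^0 = 0.644878
Sum = 0.9948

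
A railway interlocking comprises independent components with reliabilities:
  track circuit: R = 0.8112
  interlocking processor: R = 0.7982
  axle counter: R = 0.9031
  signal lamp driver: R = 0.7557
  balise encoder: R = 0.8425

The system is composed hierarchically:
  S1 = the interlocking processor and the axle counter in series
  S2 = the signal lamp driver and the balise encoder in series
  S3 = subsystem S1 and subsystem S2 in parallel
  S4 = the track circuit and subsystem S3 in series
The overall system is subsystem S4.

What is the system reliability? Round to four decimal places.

Series (interlocking processor and axle counter): 0.798200 × 0.903100 = 0.720854
Series (signal lamp driver and balise encoder): 0.755700 × 0.842500 = 0.636677
Parallel ([0.720854] and [0.636677]): 1 − (1 − 0.720854)(1 − 0.636677) = 0.898580
Series (track circuit and [0.898580]): 0.811200 × 0.898580 = 0.7289

0.7289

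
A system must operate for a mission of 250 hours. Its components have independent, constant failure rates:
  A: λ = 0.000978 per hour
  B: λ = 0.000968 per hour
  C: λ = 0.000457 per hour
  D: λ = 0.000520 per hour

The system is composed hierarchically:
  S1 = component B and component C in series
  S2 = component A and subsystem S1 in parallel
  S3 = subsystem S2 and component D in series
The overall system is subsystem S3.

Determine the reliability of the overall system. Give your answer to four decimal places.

0.8210

R(A) = exp(−0.000978 × 250) = 0.783096
R(B) = exp(−0.000968 × 250) = 0.785056
R(C) = exp(−0.000457 × 250) = 0.892035
R(D) = exp(−0.000520 × 250) = 0.878095
Series (B and C): 0.785056 × 0.892035 = 0.700297
Parallel (A and [0.700297]): 1 − (1 − 0.783096)(1 − 0.700297) = 0.934993
Series ([0.934993] and D): 0.934993 × 0.878095 = 0.8210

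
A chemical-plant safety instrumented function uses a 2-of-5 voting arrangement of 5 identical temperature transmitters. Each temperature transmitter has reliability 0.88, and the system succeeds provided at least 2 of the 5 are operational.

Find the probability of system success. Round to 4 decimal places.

R = Σ_{i=2}^{5} C(5,i) p^i (1−p)^{5−i} with p = 0.88
C(5,2)·0.88^2·0.12^3 = 0.013382
C(5,3)·0.88^3·0.12^2 = 0.098132
C(5,4)·0.88^4·0.12^1 = 0.359817
C(5,5)·0.88^5·0.12^0 = 0.527732
Sum = 0.9991

0.9991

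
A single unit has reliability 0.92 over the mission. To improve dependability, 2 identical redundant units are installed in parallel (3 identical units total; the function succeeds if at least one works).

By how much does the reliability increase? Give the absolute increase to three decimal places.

R_before = 0.92
R_after = 1 − (1 − 0.92)^3 = 0.999
ΔR = 0.999 − 0.92 = 0.079

0.079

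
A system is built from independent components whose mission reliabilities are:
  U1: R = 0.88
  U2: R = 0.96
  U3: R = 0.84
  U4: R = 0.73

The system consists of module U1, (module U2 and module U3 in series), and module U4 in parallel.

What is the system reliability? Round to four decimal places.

Series (U2 and U3): 0.960000 × 0.840000 = 0.806400
Parallel (U1, [0.806400], and U4): 1 − (1 − 0.880000)(1 − 0.806400)(1 − 0.730000) = 0.9937

0.9937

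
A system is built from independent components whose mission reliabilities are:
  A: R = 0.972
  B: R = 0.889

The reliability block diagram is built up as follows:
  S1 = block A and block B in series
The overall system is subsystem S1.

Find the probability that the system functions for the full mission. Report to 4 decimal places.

Series (A and B): 0.972000 × 0.889000 = 0.8641

0.8641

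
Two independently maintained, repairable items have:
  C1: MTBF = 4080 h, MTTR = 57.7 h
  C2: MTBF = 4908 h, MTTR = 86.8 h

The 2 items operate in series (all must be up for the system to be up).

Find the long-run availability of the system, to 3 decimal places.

A(C1) = MTBF/(MTBF+MTTR) = 4080/(4080+57.7) = 0.986055
A(C2) = MTBF/(MTBF+MTTR) = 4908/(4908+86.8) = 0.982622
Series availability: 0.986055 × 0.982622 = 0.969

0.969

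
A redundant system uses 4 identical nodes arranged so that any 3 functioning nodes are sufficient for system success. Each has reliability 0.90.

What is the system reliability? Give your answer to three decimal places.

R = Σ_{i=3}^{4} C(4,i) p^i (1−p)^{4−i} with p = 0.90
C(4,3)·0.90^3·0.10^1 = 0.29160
C(4,4)·0.90^4·0.10^0 = 0.65610
Sum = 0.948

0.948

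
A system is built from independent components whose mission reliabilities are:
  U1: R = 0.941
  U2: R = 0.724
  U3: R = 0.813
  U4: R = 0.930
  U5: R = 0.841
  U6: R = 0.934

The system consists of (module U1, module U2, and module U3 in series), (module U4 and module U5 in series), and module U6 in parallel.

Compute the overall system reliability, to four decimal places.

Series (U1, U2, and U3): 0.941000 × 0.724000 × 0.813000 = 0.553884
Series (U4 and U5): 0.930000 × 0.841000 = 0.782130
Parallel ([0.553884], [0.782130], and U6): 1 − (1 − 0.553884)(1 − 0.782130)(1 − 0.934000) = 0.9936

0.9936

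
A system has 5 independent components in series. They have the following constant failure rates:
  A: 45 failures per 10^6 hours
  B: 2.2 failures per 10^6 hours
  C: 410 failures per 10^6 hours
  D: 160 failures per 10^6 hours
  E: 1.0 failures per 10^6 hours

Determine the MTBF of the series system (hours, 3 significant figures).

Series of exponential components: λ_sys = Σ λ_i
λ_sys = 0.000045 + 0.0000022 + 0.00041 + 0.00016 + 0.0000010 = 6.1820e-04 /h
MTBF = 1 / λ_sys = 1620 h

1620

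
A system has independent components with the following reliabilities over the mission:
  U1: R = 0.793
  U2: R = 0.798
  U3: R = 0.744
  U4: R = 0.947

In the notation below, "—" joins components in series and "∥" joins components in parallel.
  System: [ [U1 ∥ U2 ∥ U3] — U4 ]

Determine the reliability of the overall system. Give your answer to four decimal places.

Parallel (U1, U2, and U3): 1 − (1 − 0.793000)(1 − 0.798000)(1 − 0.744000) = 0.989296
Series ([0.989296] and U4): 0.989296 × 0.947000 = 0.9369

0.9369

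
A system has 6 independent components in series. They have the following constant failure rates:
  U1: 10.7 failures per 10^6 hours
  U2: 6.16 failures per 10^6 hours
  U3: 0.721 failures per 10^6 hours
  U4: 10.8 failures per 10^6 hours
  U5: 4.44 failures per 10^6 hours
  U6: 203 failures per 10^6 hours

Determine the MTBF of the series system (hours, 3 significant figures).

4240

Series of exponential components: λ_sys = Σ λ_i
λ_sys = 0.0000107 + 0.00000616 + 0.000000721 + 0.0000108 + 0.00000444 + 0.000203 = 2.3582e-04 /h
MTBF = 1 / λ_sys = 4240 h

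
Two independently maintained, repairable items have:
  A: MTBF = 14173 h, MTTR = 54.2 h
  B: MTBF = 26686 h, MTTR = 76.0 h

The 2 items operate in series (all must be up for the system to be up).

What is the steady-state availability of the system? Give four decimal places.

A(A) = MTBF/(MTBF+MTTR) = 14173/(14173+54.2) = 0.996190
A(B) = MTBF/(MTBF+MTTR) = 26686/(26686+76.0) = 0.997160
Series availability: 0.996190 × 0.997160 = 0.9934

0.9934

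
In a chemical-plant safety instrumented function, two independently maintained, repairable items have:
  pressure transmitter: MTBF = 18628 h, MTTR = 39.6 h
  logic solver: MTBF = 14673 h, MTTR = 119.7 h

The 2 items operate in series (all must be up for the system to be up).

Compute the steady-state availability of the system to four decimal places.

0.9898

A(pressure transmitter) = MTBF/(MTBF+MTTR) = 18628/(18628+39.6) = 0.997879
A(logic solver) = MTBF/(MTBF+MTTR) = 14673/(14673+119.7) = 0.991908
Series availability: 0.997879 × 0.991908 = 0.9898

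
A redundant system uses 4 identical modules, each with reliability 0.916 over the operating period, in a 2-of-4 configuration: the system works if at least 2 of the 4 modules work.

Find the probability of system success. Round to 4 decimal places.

R = Σ_{i=2}^{4} C(4,i) p^i (1−p)^{4−i} with p = 0.916
C(4,2)·0.916^2·0.084^2 = 0.035522
C(4,3)·0.916^3·0.084^1 = 0.258241
C(4,4)·0.916^4·0.084^0 = 0.704015
Sum = 0.9978

0.9978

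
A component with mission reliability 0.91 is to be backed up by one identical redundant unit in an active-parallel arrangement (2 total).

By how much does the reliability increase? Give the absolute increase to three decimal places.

0.082

R_before = 0.91
R_after = 1 − (1 − 0.91)^2 = 0.992
ΔR = 0.992 − 0.91 = 0.082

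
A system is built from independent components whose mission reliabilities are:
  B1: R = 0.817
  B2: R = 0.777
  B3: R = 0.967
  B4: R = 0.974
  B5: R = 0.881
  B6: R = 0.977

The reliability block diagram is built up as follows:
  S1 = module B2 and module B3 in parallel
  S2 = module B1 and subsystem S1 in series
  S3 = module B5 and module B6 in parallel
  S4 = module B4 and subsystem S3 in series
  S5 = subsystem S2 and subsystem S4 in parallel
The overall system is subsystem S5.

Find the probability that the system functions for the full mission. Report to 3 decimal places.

0.995

Parallel (B2 and B3): 1 − (1 − 0.77700)(1 − 0.96700) = 0.99264
Series (B1 and [0.99264]): 0.81700 × 0.99264 = 0.81099
Parallel (B5 and B6): 1 − (1 − 0.88100)(1 − 0.97700) = 0.99726
Series (B4 and [0.99726]): 0.97400 × 0.99726 = 0.97133
Parallel ([0.81099] and [0.97133]): 1 − (1 − 0.81099)(1 − 0.97133) = 0.995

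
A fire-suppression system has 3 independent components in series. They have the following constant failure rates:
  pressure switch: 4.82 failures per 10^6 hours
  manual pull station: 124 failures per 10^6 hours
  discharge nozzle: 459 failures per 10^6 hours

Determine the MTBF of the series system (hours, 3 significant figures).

1700

Series of exponential components: λ_sys = Σ λ_i
λ_sys = 0.00000482 + 0.000124 + 0.000459 = 5.8782e-04 /h
MTBF = 1 / λ_sys = 1700 h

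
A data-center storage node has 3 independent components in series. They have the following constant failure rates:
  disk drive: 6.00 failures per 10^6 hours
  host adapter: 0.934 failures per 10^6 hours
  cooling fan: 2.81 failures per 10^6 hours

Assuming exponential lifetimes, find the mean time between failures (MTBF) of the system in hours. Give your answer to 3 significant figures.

103000

Series of exponential components: λ_sys = Σ λ_i
λ_sys = 0.00000600 + 0.000000934 + 0.00000281 = 9.7440e-06 /h
MTBF = 1 / λ_sys = 103000 h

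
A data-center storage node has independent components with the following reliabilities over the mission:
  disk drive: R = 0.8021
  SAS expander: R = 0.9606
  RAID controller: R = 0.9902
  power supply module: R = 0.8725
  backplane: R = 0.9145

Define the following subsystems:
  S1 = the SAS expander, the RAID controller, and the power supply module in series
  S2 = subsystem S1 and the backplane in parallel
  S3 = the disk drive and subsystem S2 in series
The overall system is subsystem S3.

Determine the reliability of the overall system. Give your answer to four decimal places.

0.7904

Series (SAS expander, RAID controller, and power supply module): 0.960600 × 0.990200 × 0.872500 = 0.829910
Parallel ([0.829910] and backplane): 1 − (1 − 0.829910)(1 − 0.914500) = 0.985457
Series (disk drive and [0.985457]): 0.802100 × 0.985457 = 0.7904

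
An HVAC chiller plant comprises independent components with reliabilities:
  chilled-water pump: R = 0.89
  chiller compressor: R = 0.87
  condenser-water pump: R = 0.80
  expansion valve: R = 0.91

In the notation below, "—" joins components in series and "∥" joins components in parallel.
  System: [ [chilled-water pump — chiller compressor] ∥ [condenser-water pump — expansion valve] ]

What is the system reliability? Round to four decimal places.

Series (chilled-water pump and chiller compressor): 0.890000 × 0.870000 = 0.774300
Series (condenser-water pump and expansion valve): 0.800000 × 0.910000 = 0.728000
Parallel ([0.774300] and [0.728000]): 1 − (1 − 0.774300)(1 − 0.728000) = 0.9386

0.9386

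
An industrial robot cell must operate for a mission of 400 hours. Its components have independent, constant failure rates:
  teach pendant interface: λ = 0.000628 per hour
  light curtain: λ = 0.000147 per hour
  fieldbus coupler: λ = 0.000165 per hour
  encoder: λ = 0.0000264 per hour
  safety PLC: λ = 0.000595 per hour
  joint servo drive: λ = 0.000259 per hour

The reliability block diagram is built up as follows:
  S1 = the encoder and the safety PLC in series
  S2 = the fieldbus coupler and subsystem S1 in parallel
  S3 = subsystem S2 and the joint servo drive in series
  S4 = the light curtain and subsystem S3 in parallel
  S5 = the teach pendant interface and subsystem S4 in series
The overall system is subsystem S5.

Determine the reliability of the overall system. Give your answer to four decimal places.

R(teach pendant interface) = exp(−0.000628 × 400) = 0.777867
R(light curtain) = exp(−0.000147 × 400) = 0.942895
R(fieldbus coupler) = exp(−0.000165 × 400) = 0.936131
R(encoder) = exp(−0.0000264 × 400) = 0.989496
R(safety PLC) = exp(−0.000595 × 400) = 0.788203
R(joint servo drive) = exp(−0.000259 × 400) = 0.901586
Series (encoder and safety PLC): 0.989496 × 0.788203 = 0.779924
Parallel (fieldbus coupler and [0.779924]): 1 − (1 − 0.936131)(1 − 0.779924) = 0.985944
Series ([0.985944] and joint servo drive): 0.985944 × 0.901586 = 0.888913
Parallel (light curtain and [0.888913]): 1 − (1 − 0.942895)(1 − 0.888913) = 0.993656
Series (teach pendant interface and [0.993656]): 0.777867 × 0.993656 = 0.7729

0.7729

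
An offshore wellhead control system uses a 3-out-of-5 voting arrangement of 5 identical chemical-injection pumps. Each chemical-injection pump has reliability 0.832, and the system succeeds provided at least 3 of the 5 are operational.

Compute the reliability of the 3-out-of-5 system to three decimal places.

0.964

R = Σ_{i=3}^{5} C(5,i) p^i (1−p)^{5−i} with p = 0.832
C(5,3)·0.832^3·0.168^2 = 0.16255
C(5,4)·0.832^4·0.168^1 = 0.40251
C(5,5)·0.832^5·0.168^0 = 0.39867
Sum = 0.964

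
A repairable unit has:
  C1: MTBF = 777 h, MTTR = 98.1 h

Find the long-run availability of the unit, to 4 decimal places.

0.8879

A(C1) = MTBF/(MTBF+MTTR) = 777/(777+98.1) = 0.8879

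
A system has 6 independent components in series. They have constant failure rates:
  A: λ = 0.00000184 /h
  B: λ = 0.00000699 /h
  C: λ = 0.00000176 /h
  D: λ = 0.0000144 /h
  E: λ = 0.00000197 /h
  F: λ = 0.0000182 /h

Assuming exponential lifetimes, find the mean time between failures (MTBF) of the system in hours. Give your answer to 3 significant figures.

Series of exponential components: λ_sys = Σ λ_i
λ_sys = 0.00000184 + 0.00000699 + 0.00000176 + 0.0000144 + 0.00000197 + 0.0000182 = 4.5160e-05 /h
MTBF = 1 / λ_sys = 22100 h

22100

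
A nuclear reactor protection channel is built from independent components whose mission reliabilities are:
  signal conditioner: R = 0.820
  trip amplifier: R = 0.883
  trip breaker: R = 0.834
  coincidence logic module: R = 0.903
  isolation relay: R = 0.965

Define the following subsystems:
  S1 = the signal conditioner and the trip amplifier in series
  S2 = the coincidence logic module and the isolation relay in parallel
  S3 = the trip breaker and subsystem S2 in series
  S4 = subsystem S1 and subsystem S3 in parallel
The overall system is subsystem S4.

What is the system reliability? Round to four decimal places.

0.9534

Series (signal conditioner and trip amplifier): 0.820000 × 0.883000 = 0.724060
Parallel (coincidence logic module and isolation relay): 1 − (1 − 0.903000)(1 − 0.965000) = 0.996605
Series (trip breaker and [0.996605]): 0.834000 × 0.996605 = 0.831169
Parallel ([0.724060] and [0.831169]): 1 − (1 − 0.724060)(1 − 0.831169) = 0.9534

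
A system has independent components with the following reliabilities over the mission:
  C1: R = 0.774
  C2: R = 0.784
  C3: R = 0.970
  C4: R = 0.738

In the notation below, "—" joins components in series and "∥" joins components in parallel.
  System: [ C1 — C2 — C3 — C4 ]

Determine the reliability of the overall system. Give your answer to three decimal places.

0.434

Series (C1, C2, C3, and C4): 0.77400 × 0.78400 × 0.97000 × 0.73800 = 0.434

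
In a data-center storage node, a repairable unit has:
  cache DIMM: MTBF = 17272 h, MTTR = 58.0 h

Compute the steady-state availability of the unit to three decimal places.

0.997

A(cache DIMM) = MTBF/(MTBF+MTTR) = 17272/(17272+58.0) = 0.997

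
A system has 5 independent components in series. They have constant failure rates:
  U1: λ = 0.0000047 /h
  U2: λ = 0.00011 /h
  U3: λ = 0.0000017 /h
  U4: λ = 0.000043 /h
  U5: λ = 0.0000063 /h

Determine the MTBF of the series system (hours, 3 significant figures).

Series of exponential components: λ_sys = Σ λ_i
λ_sys = 0.0000047 + 0.00011 + 0.0000017 + 0.000043 + 0.0000063 = 1.6570e-04 /h
MTBF = 1 / λ_sys = 6040 h

6040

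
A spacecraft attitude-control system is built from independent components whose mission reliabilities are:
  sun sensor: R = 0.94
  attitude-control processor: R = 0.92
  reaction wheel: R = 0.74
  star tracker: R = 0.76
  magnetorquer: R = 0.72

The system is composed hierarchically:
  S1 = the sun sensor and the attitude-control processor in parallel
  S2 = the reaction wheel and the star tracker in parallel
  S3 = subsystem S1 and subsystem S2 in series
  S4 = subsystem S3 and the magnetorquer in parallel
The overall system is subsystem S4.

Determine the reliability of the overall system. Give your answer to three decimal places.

0.981

Parallel (sun sensor and attitude-control processor): 1 − (1 − 0.94000)(1 − 0.92000) = 0.99520
Parallel (reaction wheel and star tracker): 1 − (1 − 0.74000)(1 − 0.76000) = 0.93760
Series ([0.99520] and [0.93760]): 0.99520 × 0.93760 = 0.93310
Parallel ([0.93310] and magnetorquer): 1 − (1 − 0.93310)(1 − 0.72000) = 0.981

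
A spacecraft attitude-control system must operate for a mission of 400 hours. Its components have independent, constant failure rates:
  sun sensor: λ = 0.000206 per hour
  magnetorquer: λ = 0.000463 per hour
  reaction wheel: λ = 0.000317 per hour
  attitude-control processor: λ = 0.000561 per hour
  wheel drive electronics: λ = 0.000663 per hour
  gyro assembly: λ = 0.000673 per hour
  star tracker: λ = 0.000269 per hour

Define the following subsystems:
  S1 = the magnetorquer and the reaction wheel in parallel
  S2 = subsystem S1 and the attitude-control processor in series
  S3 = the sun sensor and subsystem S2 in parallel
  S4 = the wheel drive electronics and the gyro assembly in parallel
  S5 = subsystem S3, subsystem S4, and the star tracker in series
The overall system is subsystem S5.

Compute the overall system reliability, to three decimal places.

0.834

R(sun sensor) = exp(−0.000206 × 400) = 0.92090
R(magnetorquer) = exp(−0.000463 × 400) = 0.83094
R(reaction wheel) = exp(−0.000317 × 400) = 0.88091
R(attitude-control processor) = exp(−0.000561 × 400) = 0.79900
R(wheel drive electronics) = exp(−0.000663 × 400) = 0.76705
R(gyro assembly) = exp(−0.000673 × 400) = 0.76399
R(star tracker) = exp(−0.000269 × 400) = 0.89799
Parallel (magnetorquer and reaction wheel): 1 − (1 − 0.83094)(1 − 0.88091) = 0.97987
Series ([0.97987] and attitude-control processor): 0.97987 × 0.79900 = 0.78292
Parallel (sun sensor and [0.78292]): 1 − (1 − 0.92090)(1 − 0.78292) = 0.98283
Parallel (wheel drive electronics and gyro assembly): 1 − (1 − 0.76705)(1 − 0.76399) = 0.94502
Series ([0.98283], [0.94502], and star tracker): 0.98283 × 0.94502 × 0.89799 = 0.834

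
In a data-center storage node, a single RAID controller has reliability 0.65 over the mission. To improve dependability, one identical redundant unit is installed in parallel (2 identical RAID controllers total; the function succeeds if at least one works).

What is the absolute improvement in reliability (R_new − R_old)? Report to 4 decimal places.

R_before = 0.65
R_after = 1 − (1 − 0.65)^2 = 0.8775
ΔR = 0.8775 − 0.65 = 0.2275

0.2275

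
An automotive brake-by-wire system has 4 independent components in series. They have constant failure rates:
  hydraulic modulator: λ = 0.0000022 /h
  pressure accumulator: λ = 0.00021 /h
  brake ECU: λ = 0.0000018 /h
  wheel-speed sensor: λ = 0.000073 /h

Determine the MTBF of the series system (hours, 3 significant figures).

3480

Series of exponential components: λ_sys = Σ λ_i
λ_sys = 0.0000022 + 0.00021 + 0.0000018 + 0.000073 = 2.8700e-04 /h
MTBF = 1 / λ_sys = 3480 h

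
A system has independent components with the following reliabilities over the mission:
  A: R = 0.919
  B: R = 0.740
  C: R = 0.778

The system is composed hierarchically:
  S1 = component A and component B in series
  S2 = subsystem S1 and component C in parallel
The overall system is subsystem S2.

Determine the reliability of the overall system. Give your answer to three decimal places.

0.929

Series (A and B): 0.91900 × 0.74000 = 0.68006
Parallel ([0.68006] and C): 1 − (1 − 0.68006)(1 − 0.77800) = 0.929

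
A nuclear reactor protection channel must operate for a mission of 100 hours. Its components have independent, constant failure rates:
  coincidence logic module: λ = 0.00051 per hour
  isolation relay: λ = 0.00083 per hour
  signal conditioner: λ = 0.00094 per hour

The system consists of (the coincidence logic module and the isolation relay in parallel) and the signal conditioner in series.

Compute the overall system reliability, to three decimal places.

R(coincidence logic module) = exp(−0.00051 × 100) = 0.95028
R(isolation relay) = exp(−0.00083 × 100) = 0.92035
R(signal conditioner) = exp(−0.00094 × 100) = 0.91028
Parallel (coincidence logic module and isolation relay): 1 − (1 − 0.95028)(1 − 0.92035) = 0.99604
Series ([0.99604] and signal conditioner): 0.99604 × 0.91028 = 0.907

0.907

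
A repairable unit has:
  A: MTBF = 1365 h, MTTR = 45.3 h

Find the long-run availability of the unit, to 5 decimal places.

0.96788

A(A) = MTBF/(MTBF+MTTR) = 1365/(1365+45.3) = 0.96788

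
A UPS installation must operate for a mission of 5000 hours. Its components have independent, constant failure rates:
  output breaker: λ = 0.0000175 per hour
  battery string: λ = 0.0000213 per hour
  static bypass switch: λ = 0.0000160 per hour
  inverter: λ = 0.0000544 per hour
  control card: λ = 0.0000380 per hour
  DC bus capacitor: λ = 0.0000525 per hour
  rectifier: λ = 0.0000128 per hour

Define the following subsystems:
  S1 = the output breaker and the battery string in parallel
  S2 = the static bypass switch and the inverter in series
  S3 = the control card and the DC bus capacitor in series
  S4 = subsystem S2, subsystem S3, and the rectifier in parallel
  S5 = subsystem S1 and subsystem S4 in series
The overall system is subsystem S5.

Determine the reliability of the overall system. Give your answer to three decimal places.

0.985

R(output breaker) = exp(−0.0000175 × 5000) = 0.91622
R(battery string) = exp(−0.0000213 × 5000) = 0.89898
R(static bypass switch) = exp(−0.0000160 × 5000) = 0.92312
R(inverter) = exp(−0.0000544 × 5000) = 0.76185
R(control card) = exp(−0.0000380 × 5000) = 0.82696
R(DC bus capacitor) = exp(−0.0000525 × 5000) = 0.76913
R(rectifier) = exp(−0.0000128 × 5000) = 0.93800
Parallel (output breaker and battery string): 1 − (1 − 0.91622)(1 − 0.89898) = 0.99154
Series (static bypass switch and inverter): 0.92312 × 0.76185 = 0.70328
Series (control card and DC bus capacitor): 0.82696 × 0.76913 = 0.63604
Parallel ([0.70328], [0.63604], and rectifier): 1 − (1 − 0.70328)(1 − 0.63604)(1 − 0.93800) = 0.99330
Series ([0.99154] and [0.99330]): 0.99154 × 0.99330 = 0.985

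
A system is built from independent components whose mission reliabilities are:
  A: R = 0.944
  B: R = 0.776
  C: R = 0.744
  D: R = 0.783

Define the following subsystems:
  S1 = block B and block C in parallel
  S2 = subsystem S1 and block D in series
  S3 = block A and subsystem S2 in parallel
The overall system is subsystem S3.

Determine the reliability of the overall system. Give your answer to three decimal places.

Parallel (B and C): 1 − (1 − 0.77600)(1 − 0.74400) = 0.94266
Series ([0.94266] and D): 0.94266 × 0.78300 = 0.73810
Parallel (A and [0.73810]): 1 − (1 − 0.94400)(1 − 0.73810) = 0.985

0.985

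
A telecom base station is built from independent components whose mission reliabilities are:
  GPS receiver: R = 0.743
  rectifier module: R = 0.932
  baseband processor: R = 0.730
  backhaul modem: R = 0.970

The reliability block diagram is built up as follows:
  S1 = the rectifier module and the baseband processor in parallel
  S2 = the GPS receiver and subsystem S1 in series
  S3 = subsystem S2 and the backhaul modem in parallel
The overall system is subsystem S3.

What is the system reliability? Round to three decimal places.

0.992

Parallel (rectifier module and baseband processor): 1 − (1 − 0.93200)(1 − 0.73000) = 0.98164
Series (GPS receiver and [0.98164]): 0.74300 × 0.98164 = 0.72936
Parallel ([0.72936] and backhaul modem): 1 − (1 − 0.72936)(1 − 0.97000) = 0.992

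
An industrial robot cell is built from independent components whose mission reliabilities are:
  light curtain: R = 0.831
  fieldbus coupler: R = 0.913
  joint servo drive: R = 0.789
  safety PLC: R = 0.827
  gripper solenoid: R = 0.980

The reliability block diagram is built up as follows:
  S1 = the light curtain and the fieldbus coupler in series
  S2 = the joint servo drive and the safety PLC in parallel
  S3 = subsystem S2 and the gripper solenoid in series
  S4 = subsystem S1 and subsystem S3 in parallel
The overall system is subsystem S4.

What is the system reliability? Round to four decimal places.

0.9865

Series (light curtain and fieldbus coupler): 0.831000 × 0.913000 = 0.758703
Parallel (joint servo drive and safety PLC): 1 − (1 − 0.789000)(1 − 0.827000) = 0.963497
Series ([0.963497] and gripper solenoid): 0.963497 × 0.980000 = 0.944227
Parallel ([0.758703] and [0.944227]): 1 − (1 − 0.758703)(1 − 0.944227) = 0.9865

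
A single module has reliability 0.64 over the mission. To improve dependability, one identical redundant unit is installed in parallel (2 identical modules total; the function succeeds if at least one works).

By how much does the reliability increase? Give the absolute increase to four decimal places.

0.2304

R_before = 0.64
R_after = 1 − (1 − 0.64)^2 = 0.8704
ΔR = 0.8704 − 0.64 = 0.2304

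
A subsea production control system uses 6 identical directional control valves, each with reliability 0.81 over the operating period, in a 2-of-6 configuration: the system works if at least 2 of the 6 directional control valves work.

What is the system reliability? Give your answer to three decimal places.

R = Σ_{i=2}^{6} C(6,i) p^i (1−p)^{6−i} with p = 0.81
C(6,2)·0.81^2·0.19^4 = 0.01283
C(6,3)·0.81^3·0.19^3 = 0.07290
C(6,4)·0.81^4·0.19^2 = 0.23310
C(6,5)·0.81^5·0.19^1 = 0.39749
C(6,6)·0.81^6·0.19^0 = 0.28243
Sum = 0.999

0.999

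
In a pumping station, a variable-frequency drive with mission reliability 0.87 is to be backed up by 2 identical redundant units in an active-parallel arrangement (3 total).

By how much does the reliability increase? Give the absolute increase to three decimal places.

0.128

R_before = 0.87
R_after = 1 − (1 − 0.87)^3 = 0.998
ΔR = 0.998 − 0.87 = 0.128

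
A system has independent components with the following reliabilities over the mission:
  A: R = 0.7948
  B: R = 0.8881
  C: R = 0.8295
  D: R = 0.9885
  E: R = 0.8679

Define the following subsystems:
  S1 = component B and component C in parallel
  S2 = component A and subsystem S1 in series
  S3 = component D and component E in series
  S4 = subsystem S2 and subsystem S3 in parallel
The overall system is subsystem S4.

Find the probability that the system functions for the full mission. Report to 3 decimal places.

Parallel (B and C): 1 − (1 − 0.88810)(1 − 0.82950) = 0.98092
Series (A and [0.98092]): 0.79480 × 0.98092 = 0.77964
Series (D and E): 0.98850 × 0.86790 = 0.85792
Parallel ([0.77964] and [0.85792]): 1 − (1 − 0.77964)(1 − 0.85792) = 0.969

0.969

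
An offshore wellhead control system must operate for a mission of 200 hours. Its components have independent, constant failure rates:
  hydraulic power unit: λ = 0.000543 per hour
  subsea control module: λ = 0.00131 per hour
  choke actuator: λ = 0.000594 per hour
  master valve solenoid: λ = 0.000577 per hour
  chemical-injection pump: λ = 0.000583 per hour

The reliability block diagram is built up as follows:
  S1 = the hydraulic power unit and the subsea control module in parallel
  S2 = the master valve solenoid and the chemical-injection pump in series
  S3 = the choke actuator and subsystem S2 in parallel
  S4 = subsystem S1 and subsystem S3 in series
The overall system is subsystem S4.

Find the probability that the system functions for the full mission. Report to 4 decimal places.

0.9536

R(hydraulic power unit) = exp(−0.000543 × 200) = 0.897089
R(subsea control module) = exp(−0.00131 × 200) = 0.769511
R(choke actuator) = exp(−0.000594 × 200) = 0.887985
R(master valve solenoid) = exp(−0.000577 × 200) = 0.891010
R(chemical-injection pump) = exp(−0.000583 × 200) = 0.889941
Parallel (hydraulic power unit and subsea control module): 1 − (1 − 0.897089)(1 − 0.769511) = 0.976280
Series (master valve solenoid and chemical-injection pump): 0.891010 × 0.889941 = 0.792946
Parallel (choke actuator and [0.792946]): 1 − (1 − 0.887985)(1 − 0.792946) = 0.976807
Series ([0.976280] and [0.976807]): 0.976280 × 0.976807 = 0.9536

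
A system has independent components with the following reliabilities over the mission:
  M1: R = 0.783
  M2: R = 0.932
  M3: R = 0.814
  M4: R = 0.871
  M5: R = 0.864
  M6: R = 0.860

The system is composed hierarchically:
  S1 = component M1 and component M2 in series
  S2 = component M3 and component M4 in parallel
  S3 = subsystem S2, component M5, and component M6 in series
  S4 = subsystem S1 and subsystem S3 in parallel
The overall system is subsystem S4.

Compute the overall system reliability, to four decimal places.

Series (M1 and M2): 0.783000 × 0.932000 = 0.729756
Parallel (M3 and M4): 1 − (1 − 0.814000)(1 − 0.871000) = 0.976006
Series ([0.976006], M5, and M6): 0.976006 × 0.864000 × 0.860000 = 0.725211
Parallel ([0.729756] and [0.725211]): 1 − (1 − 0.729756)(1 − 0.725211) = 0.9257

0.9257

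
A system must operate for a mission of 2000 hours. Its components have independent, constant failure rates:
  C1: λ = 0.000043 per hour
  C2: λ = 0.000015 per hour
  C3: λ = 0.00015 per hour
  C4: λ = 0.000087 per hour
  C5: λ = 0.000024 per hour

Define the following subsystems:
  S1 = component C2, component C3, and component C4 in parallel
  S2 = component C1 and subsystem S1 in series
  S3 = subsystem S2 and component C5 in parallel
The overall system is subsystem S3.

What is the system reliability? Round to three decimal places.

0.996

R(C1) = exp(−0.000043 × 2000) = 0.91759
R(C2) = exp(−0.000015 × 2000) = 0.97045
R(C3) = exp(−0.00015 × 2000) = 0.74082
R(C4) = exp(−0.000087 × 2000) = 0.84030
R(C5) = exp(−0.000024 × 2000) = 0.95313
Parallel (C2, C3, and C4): 1 − (1 − 0.97045)(1 − 0.74082)(1 − 0.84030) = 0.99878
Series (C1 and [0.99878]): 0.91759 × 0.99878 = 0.91647
Parallel ([0.91647] and C5): 1 − (1 − 0.91647)(1 − 0.95313) = 0.996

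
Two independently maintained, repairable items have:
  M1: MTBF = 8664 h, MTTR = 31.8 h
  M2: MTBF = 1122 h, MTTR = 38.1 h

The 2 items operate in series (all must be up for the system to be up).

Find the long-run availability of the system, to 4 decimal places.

A(M1) = MTBF/(MTBF+MTTR) = 8664/(8664+31.8) = 0.996343
A(M2) = MTBF/(MTBF+MTTR) = 1122/(1122+38.1) = 0.967158
Series availability: 0.996343 × 0.967158 = 0.9636

0.9636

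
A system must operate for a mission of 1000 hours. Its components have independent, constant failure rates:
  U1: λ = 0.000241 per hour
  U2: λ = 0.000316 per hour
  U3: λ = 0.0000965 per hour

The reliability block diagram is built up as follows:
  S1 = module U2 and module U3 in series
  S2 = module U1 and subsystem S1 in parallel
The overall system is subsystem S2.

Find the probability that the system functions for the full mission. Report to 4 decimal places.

R(U1) = exp(−0.000241 × 1000) = 0.785842
R(U2) = exp(−0.000316 × 1000) = 0.729059
R(U3) = exp(−0.0000965 × 1000) = 0.908010
Series (U2 and U3): 0.729059 × 0.908010 = 0.661993
Parallel (U1 and [0.661993]): 1 − (1 − 0.785842)(1 − 0.661993) = 0.9276

0.9276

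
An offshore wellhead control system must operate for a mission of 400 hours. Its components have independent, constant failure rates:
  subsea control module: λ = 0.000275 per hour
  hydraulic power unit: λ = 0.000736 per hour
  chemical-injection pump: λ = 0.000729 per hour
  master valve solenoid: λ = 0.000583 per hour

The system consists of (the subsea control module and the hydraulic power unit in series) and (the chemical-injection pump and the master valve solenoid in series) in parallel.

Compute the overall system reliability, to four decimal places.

R(subsea control module) = exp(−0.000275 × 400) = 0.895834
R(hydraulic power unit) = exp(−0.000736 × 400) = 0.744978
R(chemical-injection pump) = exp(−0.000729 × 400) = 0.747067
R(master valve solenoid) = exp(−0.000583 × 400) = 0.791995
Series (subsea control module and hydraulic power unit): 0.895834 × 0.744978 = 0.667377
Series (chemical-injection pump and master valve solenoid): 0.747067 × 0.791995 = 0.591673
Parallel ([0.667377] and [0.591673]): 1 − (1 − 0.667377)(1 − 0.591673) = 0.8642

0.8642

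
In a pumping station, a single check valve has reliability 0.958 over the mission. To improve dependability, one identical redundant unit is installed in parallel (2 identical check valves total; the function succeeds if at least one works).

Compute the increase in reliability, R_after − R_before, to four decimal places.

R_before = 0.958
R_after = 1 − (1 − 0.958)^2 = 0.9982
ΔR = 0.9982 − 0.958 = 0.0402

0.0402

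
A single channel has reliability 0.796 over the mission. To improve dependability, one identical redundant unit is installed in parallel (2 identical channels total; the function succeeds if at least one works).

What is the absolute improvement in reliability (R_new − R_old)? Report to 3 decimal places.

R_before = 0.796
R_after = 1 − (1 − 0.796)^2 = 0.958
ΔR = 0.958 − 0.796 = 0.162

0.162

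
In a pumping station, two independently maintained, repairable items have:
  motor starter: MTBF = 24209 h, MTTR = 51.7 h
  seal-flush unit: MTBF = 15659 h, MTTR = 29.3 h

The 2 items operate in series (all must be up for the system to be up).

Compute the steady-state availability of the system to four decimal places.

A(motor starter) = MTBF/(MTBF+MTTR) = 24209/(24209+51.7) = 0.997869
A(seal-flush unit) = MTBF/(MTBF+MTTR) = 15659/(15659+29.3) = 0.998132
Series availability: 0.997869 × 0.998132 = 0.9960

0.9960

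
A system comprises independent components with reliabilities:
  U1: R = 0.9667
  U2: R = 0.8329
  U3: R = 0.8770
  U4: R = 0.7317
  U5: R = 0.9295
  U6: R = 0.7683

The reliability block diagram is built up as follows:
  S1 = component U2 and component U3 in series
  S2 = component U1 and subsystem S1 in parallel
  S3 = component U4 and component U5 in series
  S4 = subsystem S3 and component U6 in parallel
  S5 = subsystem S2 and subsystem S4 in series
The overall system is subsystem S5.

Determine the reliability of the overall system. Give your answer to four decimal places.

Series (U2 and U3): 0.832900 × 0.877000 = 0.730453
Parallel (U1 and [0.730453]): 1 − (1 − 0.966700)(1 − 0.730453) = 0.991024
Series (U4 and U5): 0.731700 × 0.929500 = 0.680115
Parallel ([0.680115] and U6): 1 − (1 − 0.680115)(1 − 0.768300) = 0.925883
Series ([0.991024] and [0.925883]): 0.991024 × 0.925883 = 0.9176

0.9176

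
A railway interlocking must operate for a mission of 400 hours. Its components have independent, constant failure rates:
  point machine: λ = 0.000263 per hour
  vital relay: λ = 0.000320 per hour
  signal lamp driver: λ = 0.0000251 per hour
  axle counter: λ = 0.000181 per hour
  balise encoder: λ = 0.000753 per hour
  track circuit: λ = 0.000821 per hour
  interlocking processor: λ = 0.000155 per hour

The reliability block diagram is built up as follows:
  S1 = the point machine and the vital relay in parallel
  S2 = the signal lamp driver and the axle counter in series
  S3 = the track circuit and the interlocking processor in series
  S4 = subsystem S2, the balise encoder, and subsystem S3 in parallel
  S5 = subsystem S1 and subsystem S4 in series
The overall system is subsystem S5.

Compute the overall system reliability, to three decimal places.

0.981

R(point machine) = exp(−0.000263 × 400) = 0.90014
R(vital relay) = exp(−0.000320 × 400) = 0.87985
R(signal lamp driver) = exp(−0.0000251 × 400) = 0.99001
R(axle counter) = exp(−0.000181 × 400) = 0.93016
R(balise encoder) = exp(−0.000753 × 400) = 0.73993
R(track circuit) = exp(−0.000821 × 400) = 0.72007
R(interlocking processor) = exp(−0.000155 × 400) = 0.93988
Parallel (point machine and vital relay): 1 − (1 − 0.90014)(1 − 0.87985) = 0.98800
Series (signal lamp driver and axle counter): 0.99001 × 0.93016 = 0.92087
Series (track circuit and interlocking processor): 0.72007 × 0.93988 = 0.67678
Parallel ([0.92087], balise encoder, and [0.67678]): 1 − (1 − 0.92087)(1 − 0.73993)(1 − 0.67678) = 0.99335
Series ([0.98800] and [0.99335]): 0.98800 × 0.99335 = 0.981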